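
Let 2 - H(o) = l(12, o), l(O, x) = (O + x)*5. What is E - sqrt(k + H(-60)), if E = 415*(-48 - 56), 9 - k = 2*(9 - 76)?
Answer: -43160 - sqrt(385) ≈ -43180.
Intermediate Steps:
l(O, x) = 5*O + 5*x
H(o) = -58 - 5*o (H(o) = 2 - (5*12 + 5*o) = 2 - (60 + 5*o) = 2 + (-60 - 5*o) = -58 - 5*o)
k = 143 (k = 9 - 2*(9 - 76) = 9 - 2*(-67) = 9 - 1*(-134) = 9 + 134 = 143)
E = -43160 (E = 415*(-104) = -43160)
E - sqrt(k + H(-60)) = -43160 - sqrt(143 + (-58 - 5*(-60))) = -43160 - sqrt(143 + (-58 + 300)) = -43160 - sqrt(143 + 242) = -43160 - sqrt(385)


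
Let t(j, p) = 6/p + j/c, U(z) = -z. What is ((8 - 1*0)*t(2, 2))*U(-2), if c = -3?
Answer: 112/3 ≈ 37.333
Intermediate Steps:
t(j, p) = 6/p - j/3 (t(j, p) = 6/p + j/(-3) = 6/p + j*(-⅓) = 6/p - j/3)
((8 - 1*0)*t(2, 2))*U(-2) = ((8 - 1*0)*(6/2 - ⅓*2))*(-1*(-2)) = ((8 + 0)*(6*(½) - ⅔))*2 = (8*(3 - ⅔))*2 = (8*(7/3))*2 = (56/3)*2 = 112/3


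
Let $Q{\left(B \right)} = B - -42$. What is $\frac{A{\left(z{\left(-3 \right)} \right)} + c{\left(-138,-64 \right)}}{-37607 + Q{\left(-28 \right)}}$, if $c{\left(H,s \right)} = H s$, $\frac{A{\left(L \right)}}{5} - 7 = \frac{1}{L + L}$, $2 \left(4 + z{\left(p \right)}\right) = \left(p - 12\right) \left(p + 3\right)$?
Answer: $- \frac{70931}{300744} \approx -0.23585$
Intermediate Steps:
$z{\left(p \right)} = -4 + \frac{\left(-12 + p\right) \left(3 + p\right)}{2}$ ($z{\left(p \right)} = -4 + \frac{\left(p - 12\right) \left(p + 3\right)}{2} = -4 + \frac{\left(-12 + p\right) \left(3 + p\right)}{2}$)
$A{\left(L \right)} = 35 + \frac{5}{2 L}$ ($A{\left(L \right)} = 35 + \frac{5}{L + L} = 35 + \frac{5}{2 L}$)
$Q{\left(B \right)} = 42 + B$ ($Q{\left(B \right)} = B + 42 = 42 + B$)
$\frac{A{\left(z{\left(-3 \right)} \right)} + c{\left(-138,-64 \right)}}{-37607 + Q{\left(-28 \right)}} = \frac{\left(35 + \frac{5}{2 \left(-22 + \frac{\left(-3\right)^{2}}{2} - - \frac{27}{2}\right)}\right) - -8832}{-37607 + \left(42 - 28\right)} = \frac{\left(35 + \frac{5}{2 \left(-22 + \frac{1}{2} \cdot 9 + \frac{27}{2}\right)}\right) + 8832}{-37607 + 14} = \frac{\left(35 + \frac{5}{2 \left(-22 + \frac{9}{2} + \frac{27}{2}\right)}\right) + 8832}{-37593} = \left(\left(35 + \frac{5}{2 \left(-4\right)}\right) + 8832\right) \left(- \frac{1}{37593}\right) = \left(\left(35 + \frac{5}{2} \left(- \frac{1}{4}\right)\right) + 8832\right) \left(- \frac{1}{37593}\right) = \left(\left(35 - \frac{5}{8}\right) + 8832\right) \left(- \frac{1}{37593}\right) = \left(\frac{275}{8} + 8832\right) \left(- \frac{1}{37593}\right) = \frac{70931}{8} \left(- \frac{1}{37593}\right) = - \frac{70931}{300744}$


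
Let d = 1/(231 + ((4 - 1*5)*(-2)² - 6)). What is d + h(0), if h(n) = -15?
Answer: -3314/221 ≈ -14.995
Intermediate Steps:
d = 1/221 (d = 1/(231 + ((4 - 5)*4 - 6)) = 1/(231 + (-1*4 - 6)) = 1/(231 + (-4 - 6)) = 1/(231 - 10) = 1/221 ≈ 0.0045249)
d + h(0) = 1/221 - 15 = -3314/221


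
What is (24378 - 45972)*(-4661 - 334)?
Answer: 107862030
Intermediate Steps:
(24378 - 45972)*(-4661 - 334) = -21594*(-4995) = 107862030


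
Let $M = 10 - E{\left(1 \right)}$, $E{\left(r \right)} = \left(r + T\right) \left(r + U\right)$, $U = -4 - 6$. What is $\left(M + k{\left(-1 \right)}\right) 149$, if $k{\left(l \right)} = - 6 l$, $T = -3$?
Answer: $-298$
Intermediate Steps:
$U = -10$ ($U = -4 - 6 = -10$)
$E{\left(r \right)} = \left(-10 + r\right) \left(-3 + r\right)$ ($E{\left(r \right)} = \left(r - 3\right) \left(r - 10\right) = \left(-3 + r\right) \left(-10 + r\right) = \left(-10 + r\right) \left(-3 + r\right)$)
$M = -8$ ($M = 10 - \left(30 + 1^{2} - 13\right) = 10 - \left(30 + 1 - 13\right) = 10 - 18 = -8$)
$\left(M + k{\left(-1 \right)}\right) 149 = \left(-8 - -6\right) 149 = \left(-8 + 6\right) 149 = \left(-2\right) 149 = -298$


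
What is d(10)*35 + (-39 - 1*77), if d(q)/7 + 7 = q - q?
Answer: -1831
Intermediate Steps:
d(q) = -49 (d(q) = -49 + 7*(q - q) = -49 + 7*0 = -49 + 0 = -49)
d(10)*35 + (-39 - 1*77) = -49*35 + (-39 - 1*77) = -1715 + (-39 - 77) = -1715 - 116 = -1831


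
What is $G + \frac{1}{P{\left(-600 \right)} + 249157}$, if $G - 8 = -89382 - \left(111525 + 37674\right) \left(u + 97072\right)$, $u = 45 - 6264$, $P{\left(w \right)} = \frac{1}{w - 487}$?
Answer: $- \frac{3671222308713899531}{270833658} \approx -1.3555 \cdot 10^{10}$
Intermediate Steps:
$P{\left(w \right)} = \frac{1}{-487 + w}$
$u = -6219$ ($u = 45 - 6264 = -6219$)
$G = -13555266121$ ($G = 8 - \left(89382 + \left(111525 + 37674\right) \left(-6219 + 97072\right)\right) = 8 - \left(89382 + 149199 \cdot 90853\right) = 8 - 13555266129 = -13555266121$)
$G + \frac{1}{P{\left(-600 \right)} + 249157} = -13555266121 + \frac{1}{\frac{1}{-487 - 600} + 249157} = -13555266121 + \frac{1}{\frac{1}{-1087} + 249157} = -13555266121 + \frac{1}{- \frac{1}{1087} + 249157} = -13555266121 + \frac{1}{\frac{270833658}{1087}} = -13555266121 + \frac{1087}{270833658} = - \frac{3671222308713899531}{270833658}$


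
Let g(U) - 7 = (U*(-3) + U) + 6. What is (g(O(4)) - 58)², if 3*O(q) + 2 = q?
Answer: 19321/9 ≈ 2146.8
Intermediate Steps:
O(q) = -⅔ + q/3
g(U) = 13 - 2*U (g(U) = 7 + ((U*(-3) + U) + 6) = 7 + ((-3*U + U) + 6) = 7 + (-2*U + 6) = 7 + (6 - 2*U) = 13 - 2*U)
(g(O(4)) - 58)² = ((13 - 2*(-⅔ + (⅓)*4)) - 58)² = ((13 - 2*(-⅔ + 4/3)) - 58)² = ((13 - 2*⅔) - 58)² = ((13 - 4/3) - 58)² = (35/3 - 58)² = (-139/3)² = 19321/9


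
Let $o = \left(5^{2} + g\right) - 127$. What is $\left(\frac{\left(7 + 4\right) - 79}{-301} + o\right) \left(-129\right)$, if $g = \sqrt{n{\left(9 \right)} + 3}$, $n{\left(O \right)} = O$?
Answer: $\frac{91902}{7} - 258 \sqrt{3} \approx 12682.0$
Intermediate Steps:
$g = 2 \sqrt{3}$ ($g = \sqrt{9 + 3} = \sqrt{12} = 2 \sqrt{3} \approx 3.4641$)
$o = -102 + 2 \sqrt{3}$ ($o = \left(5^{2} + 2 \sqrt{3}\right) - 127 = \left(25 + 2 \sqrt{3}\right) - 127 = -102 + 2 \sqrt{3} \approx -98.536$)
$\left(\frac{\left(7 + 4\right) - 79}{-301} + o\right) \left(-129\right) = \left(\frac{\left(7 + 4\right) - 79}{-301} - \left(102 - 2 \sqrt{3}\right)\right) \left(-129\right) = \left(\left(11 - 79\right) \left(- \frac{1}{301}\right) - \left(102 - 2 \sqrt{3}\right)\right) \left(-129\right) = \left(\left(-68\right) \left(- \frac{1}{301}\right) - \left(102 - 2 \sqrt{3}\right)\right) \left(-129\right) = \left(\frac{68}{301} - \left(102 - 2 \sqrt{3}\right)\right) \left(-129\right) = \left(- \frac{30634}{301} + 2 \sqrt{3}\right) \left(-129\right) = \frac{91902}{7} - 258 \sqrt{3}$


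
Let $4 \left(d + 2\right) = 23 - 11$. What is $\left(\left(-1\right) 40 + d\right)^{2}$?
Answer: $1521$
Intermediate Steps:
$d = 1$ ($d = -2 + \frac{23 - 11}{4} = -2 + \frac{1}{4} \cdot 12 = -2 + 3 = 1$)
$\left(\left(-1\right) 40 + d\right)^{2} = \left(\left(-1\right) 40 + 1\right)^{2} = \left(-40 + 1\right)^{2} = \left(-39\right)^{2} = 1521$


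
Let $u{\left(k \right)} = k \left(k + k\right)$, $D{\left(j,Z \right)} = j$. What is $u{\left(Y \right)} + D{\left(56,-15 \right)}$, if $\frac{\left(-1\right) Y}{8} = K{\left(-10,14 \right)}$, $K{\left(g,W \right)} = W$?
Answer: $25144$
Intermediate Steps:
$Y = -112$ ($Y = \left(-8\right) 14 = -112$)
$u{\left(k \right)} = 2 k^{2}$ ($u{\left(k \right)} = k 2 k = 2 k^{2}$)
$u{\left(Y \right)} + D{\left(56,-15 \right)} = 2 \left(-112\right)^{2} + 56 = 2 \cdot 12544 + 56 = 25088 + 56 = 25144$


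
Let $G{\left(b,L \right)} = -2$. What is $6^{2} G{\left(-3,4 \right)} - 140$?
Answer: $-212$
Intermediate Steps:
$6^{2} G{\left(-3,4 \right)} - 140 = 6^{2} \left(-2\right) - 140 = 36 \left(-2\right) - 140 = -72 - 140 = -212$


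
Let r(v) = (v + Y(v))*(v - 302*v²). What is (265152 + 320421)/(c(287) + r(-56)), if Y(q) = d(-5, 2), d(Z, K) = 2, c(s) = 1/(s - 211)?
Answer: 44503548/3887013313 ≈ 0.011449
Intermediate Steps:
c(s) = 1/(-211 + s)
Y(q) = 2
r(v) = (2 + v)*(v - 302*v²) (r(v) = (v + 2)*(v - 302*v²) = (2 + v)*(v - 302*v²))
(265152 + 320421)/(c(287) + r(-56)) = (265152 + 320421)/(1/(-211 + 287) - 56*(2 - 603*(-56) - 302*(-56)²)) = 585573/(1/76 - 56*(2 + 33768 - 302*3136)) = 585573/(1/76 - 56*(2 + 33768 - 947072)) = 585573/(1/76 - 56*(-913302)) = 585573/(1/76 + 51144912) = 585573/(3887013313/76) = 585573*(76/3887013313) = 44503548/3887013313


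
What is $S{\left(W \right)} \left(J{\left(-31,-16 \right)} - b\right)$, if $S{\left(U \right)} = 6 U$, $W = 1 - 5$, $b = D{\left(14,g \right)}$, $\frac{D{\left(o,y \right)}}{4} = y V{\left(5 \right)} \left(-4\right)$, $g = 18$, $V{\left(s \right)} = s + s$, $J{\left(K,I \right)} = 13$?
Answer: $-69432$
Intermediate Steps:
$V{\left(s \right)} = 2 s$
$D{\left(o,y \right)} = - 160 y$ ($D{\left(o,y \right)} = 4 y 2 \cdot 5 \left(-4\right) = 4 y 10 \left(-4\right) = 4 \cdot 10 y \left(-4\right) = 4 \left(- 40 y\right) = - 160 y$)
$b = -2880$ ($b = \left(-160\right) 18 = -2880$)
$W = -4$ ($W = 1 - 5 = -4$)
$S{\left(W \right)} \left(J{\left(-31,-16 \right)} - b\right) = 6 \left(-4\right) \left(13 - -2880\right) = - 24 \left(13 + 2880\right) = \left(-24\right) 2893 = -69432$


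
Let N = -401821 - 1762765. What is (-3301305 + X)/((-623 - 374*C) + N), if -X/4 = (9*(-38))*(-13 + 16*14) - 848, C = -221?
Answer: 601853/416511 ≈ 1.4450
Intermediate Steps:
X = 292040 (X = -4*((9*(-38))*(-13 + 16*14) - 848) = -4*(-342*(-13 + 224) - 848) = -4*(-342*211 - 848) = -4*(-72162 - 848) = -4*(-73010) = 292040)
N = -2164586
(-3301305 + X)/((-623 - 374*C) + N) = (-3301305 + 292040)/((-623 - 374*(-221)) - 2164586) = -3009265/((-623 + 82654) - 2164586) = -3009265/(82031 - 2164586) = -3009265/(-2082555) = -3009265*(-1/2082555) = 601853/416511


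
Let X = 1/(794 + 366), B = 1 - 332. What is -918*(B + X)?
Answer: 176237181/580 ≈ 3.0386e+5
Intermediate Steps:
B = -331
X = 1/1160 ≈ 0.00086207
-918*(B + X) = -918*(-331 + 1/1160) = -918*(-383959/1160) = 176237181/580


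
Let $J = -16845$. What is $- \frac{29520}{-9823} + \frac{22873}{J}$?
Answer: $\frac{272582921}{165468435} \approx 1.6473$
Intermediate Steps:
$- \frac{29520}{-9823} + \frac{22873}{J} = - \frac{29520}{-9823} + \frac{22873}{-16845} = \left(-29520\right) \left(- \frac{1}{9823}\right) + 22873 \left(- \frac{1}{16845}\right) = \frac{29520}{9823} - \frac{22873}{16845} = \frac{272582921}{165468435}$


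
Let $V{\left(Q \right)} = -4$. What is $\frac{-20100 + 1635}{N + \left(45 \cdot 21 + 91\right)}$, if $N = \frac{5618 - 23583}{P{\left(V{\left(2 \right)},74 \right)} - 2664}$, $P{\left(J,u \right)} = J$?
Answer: $- \frac{49264620}{2782013} \approx -17.708$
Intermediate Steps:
$N = \frac{17965}{2668}$ ($N = \frac{5618 - 23583}{-4 - 2664} = - \frac{17965}{-2668} = \left(-17965\right) \left(- \frac{1}{2668}\right) = \frac{17965}{2668} \approx 6.7335$)
$\frac{-20100 + 1635}{N + \left(45 \cdot 21 + 91\right)} = \frac{-20100 + 1635}{\frac{17965}{2668} + \left(45 \cdot 21 + 91\right)} = - \frac{18465}{\frac{17965}{2668} + \left(945 + 91\right)} = - \frac{18465}{\frac{17965}{2668} + 1036} = - \frac{18465}{\frac{2782013}{2668}} = \left(-18465\right) \frac{2668}{2782013} = - \frac{49264620}{2782013}$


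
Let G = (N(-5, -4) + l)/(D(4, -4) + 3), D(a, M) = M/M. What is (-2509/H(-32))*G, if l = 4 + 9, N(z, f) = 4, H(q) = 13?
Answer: -3281/4 ≈ -820.25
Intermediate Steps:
D(a, M) = 1
l = 13
G = 17/4 (G = (4 + 13)/(1 + 3) = 17/4 ≈ 4.2500)
(-2509/H(-32))*G = -2509/13*(17/4) = -2509*1/13*(17/4) = -193*17/4 = -3281/4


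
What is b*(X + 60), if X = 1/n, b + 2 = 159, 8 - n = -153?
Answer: 1516777/161 ≈ 9421.0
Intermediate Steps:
n = 161 (n = 8 - 1*(-153) = 8 + 153 = 161)
b = 157 (b = -2 + 159 = 157)
X = 1/161 ≈ 0.0062112
b*(X + 60) = 157*(1/161 + 60) = 157*(9661/161) = 1516777/161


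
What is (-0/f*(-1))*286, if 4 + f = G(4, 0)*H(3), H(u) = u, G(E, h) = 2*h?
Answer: 0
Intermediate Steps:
f = -4 (f = -4 + (2*0)*3 = -4 + 0*3 = -4 + 0 = -4)
(-0/f*(-1))*286 = (-0/(-4)*(-1))*286 = (-0*(-1)/4*(-1))*286 = (-5*0*(-1))*286 = (0*(-1))*286 = 0*286 = 0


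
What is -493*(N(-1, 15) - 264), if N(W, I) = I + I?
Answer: 115362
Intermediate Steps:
N(W, I) = 2*I
-493*(N(-1, 15) - 264) = -493*(2*15 - 264) = -493*(30 - 264) = -493*(-234) = 115362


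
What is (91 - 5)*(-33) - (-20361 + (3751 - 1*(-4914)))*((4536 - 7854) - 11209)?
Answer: -169910630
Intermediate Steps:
(91 - 5)*(-33) - (-20361 + (3751 - 1*(-4914)))*((4536 - 7854) - 11209) = 86*(-33) - (-20361 + (3751 + 4914))*(-3318 - 11209) = -2838 - (-20361 + 8665)*(-14527) = -2838 - (-11696)*(-14527) = -2838 - 1*169907792 = -2838 - 169907792 = -169910630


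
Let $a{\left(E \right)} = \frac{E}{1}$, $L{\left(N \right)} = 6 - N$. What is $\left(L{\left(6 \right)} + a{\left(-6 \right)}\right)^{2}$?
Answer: $36$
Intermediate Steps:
$a{\left(E \right)} = E$ ($a{\left(E \right)} = E 1 = E$)
$\left(L{\left(6 \right)} + a{\left(-6 \right)}\right)^{2} = \left(\left(6 - 6\right) - 6\right)^{2} = \left(0 - 6\right)^{2} = \left(-6\right)^{2} = 36$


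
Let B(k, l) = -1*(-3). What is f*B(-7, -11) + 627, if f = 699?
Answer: 2724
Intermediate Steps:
B(k, l) = 3
f*B(-7, -11) + 627 = 699*3 + 627 = 2097 + 627 = 2724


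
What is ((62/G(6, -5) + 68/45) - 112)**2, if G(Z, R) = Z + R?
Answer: 4761124/2025 ≈ 2351.2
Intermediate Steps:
G(Z, R) = R + Z
((62/G(6, -5) + 68/45) - 112)**2 = ((62/(-5 + 6) + 68/45) - 112)**2 = ((62/1 + 68*(1/45)) - 112)**2 = ((62*1 + 68/45) - 112)**2 = ((62 + 68/45) - 112)**2 = (2858/45 - 112)**2 = (-2182/45)**2 = 4761124/2025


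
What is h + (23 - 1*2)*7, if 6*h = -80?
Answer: 401/3 ≈ 133.67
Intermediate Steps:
h = -40/3 (h = (⅙)*(-80) = -40/3 ≈ -13.333)
h + (23 - 1*2)*7 = -40/3 + (23 - 1*2)*7 = -40/3 + (23 - 2)*7 = -40/3 + 21*7 = -40/3 + 147 = 401/3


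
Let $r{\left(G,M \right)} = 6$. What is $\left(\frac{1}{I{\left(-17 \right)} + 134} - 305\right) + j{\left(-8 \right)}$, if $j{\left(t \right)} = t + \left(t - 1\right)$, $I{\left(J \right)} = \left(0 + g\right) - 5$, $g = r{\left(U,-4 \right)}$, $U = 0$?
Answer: $- \frac{43469}{135} \approx -321.99$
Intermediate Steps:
$g = 6$
$I{\left(J \right)} = 1$ ($I{\left(J \right)} = \left(0 + 6\right) - 5 = 6 - 5 = 1$)
$j{\left(t \right)} = -1 + 2 t$ ($j{\left(t \right)} = t + \left(t - 1\right) = t + \left(-1 + t\right) = -1 + 2 t$)
$\left(\frac{1}{I{\left(-17 \right)} + 134} - 305\right) + j{\left(-8 \right)} = \left(\frac{1}{1 + 134} - 305\right) + \left(-1 + 2 \left(-8\right)\right) = \left(\frac{1}{135} - 305\right) - 17 = - \frac{41174}{135} - 17 = - \frac{43469}{135}$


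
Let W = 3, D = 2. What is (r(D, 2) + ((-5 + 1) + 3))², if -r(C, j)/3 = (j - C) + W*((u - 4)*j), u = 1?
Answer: 2809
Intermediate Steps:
r(C, j) = 3*C + 24*j (r(C, j) = -3*((j - C) + 3*((1 - 4)*j)) = -3*((j - C) + 3*(-3*j)) = -3*((j - C) - 9*j) = -3*(-C - 8*j) = 3*C + 24*j)
(r(D, 2) + ((-5 + 1) + 3))² = ((3*2 + 24*2) + ((-5 + 1) + 3))² = ((6 + 48) + (-4 + 3))² = (54 - 1)² = 53² = 2809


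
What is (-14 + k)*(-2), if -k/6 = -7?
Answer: -56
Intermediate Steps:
k = 42 (k = -6*(-7) = 42)
(-14 + k)*(-2) = (-14 + 42)*(-2) = 28*(-2) = -56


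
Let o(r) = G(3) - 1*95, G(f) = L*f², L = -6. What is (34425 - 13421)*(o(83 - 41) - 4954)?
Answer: -107183412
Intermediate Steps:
G(f) = -6*f²
o(r) = -149 (o(r) = -6*3² - 1*95 = -6*9 - 95 = -54 - 95 = -149)
(34425 - 13421)*(o(83 - 41) - 4954) = (34425 - 13421)*(-149 - 4954) = 21004*(-5103) = -107183412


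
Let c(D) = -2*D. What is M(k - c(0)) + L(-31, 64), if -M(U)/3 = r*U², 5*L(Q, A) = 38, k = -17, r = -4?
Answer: 17378/5 ≈ 3475.6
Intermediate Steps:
L(Q, A) = 38/5 (L(Q, A) = (⅕)*38 = 38/5)
M(U) = 12*U² (M(U) = -(-12)*U² = 12*U²)
M(k - c(0)) + L(-31, 64) = 12*(-17 - (-2)*0)² + 38/5 = 12*(-17 - 1*0)² + 38/5 = 12*(-17 + 0)² + 38/5 = 12*(-17)² + 38/5 = 12*289 + 38/5 = 3468 + 38/5 = 17378/5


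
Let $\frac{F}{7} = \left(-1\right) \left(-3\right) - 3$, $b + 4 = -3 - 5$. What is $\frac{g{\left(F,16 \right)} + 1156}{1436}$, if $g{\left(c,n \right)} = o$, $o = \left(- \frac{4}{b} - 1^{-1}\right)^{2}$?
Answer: $\frac{2602}{3231} \approx 0.80532$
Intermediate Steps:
$b = -12$ ($b = -4 - 8 = -12$)
$F = 0$ ($F = 7 \left(\left(-1\right) \left(-3\right) - 3\right) = 7 \left(3 - 3\right) = 7 \cdot 0 = 0$)
$o = \frac{4}{9}$ ($o = \left(- \frac{4}{-12} - 1^{-1}\right)^{2} = \left(\left(-4\right) \left(- \frac{1}{12}\right) - 1\right)^{2} = \left(\frac{1}{3} - 1\right)^{2} = \left(- \frac{2}{3}\right)^{2} = \frac{4}{9} \approx 0.44444$)
$g{\left(c,n \right)} = \frac{4}{9}$
$\frac{g{\left(F,16 \right)} + 1156}{1436} = \frac{\frac{4}{9} + 1156}{1436} = \frac{10408}{9} \cdot \frac{1}{1436} = \frac{2602}{3231}$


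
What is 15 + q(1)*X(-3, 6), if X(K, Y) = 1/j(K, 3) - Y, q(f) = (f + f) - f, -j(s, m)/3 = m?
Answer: 80/9 ≈ 8.8889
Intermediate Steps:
j(s, m) = -3*m
q(f) = f (q(f) = 2*f - f = f)
X(K, Y) = -⅑ - Y (X(K, Y) = 1/(-3*3) - Y = 1/(-9) - Y = -⅑ - Y)
15 + q(1)*X(-3, 6) = 15 + 1*(-⅑ - 1*6) = 15 + 1*(-⅑ - 6) = 15 + 1*(-55/9) = 15 - 55/9 = 80/9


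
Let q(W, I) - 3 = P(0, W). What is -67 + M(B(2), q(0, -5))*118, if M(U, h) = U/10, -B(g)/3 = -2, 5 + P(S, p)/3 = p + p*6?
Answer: 19/5 ≈ 3.8000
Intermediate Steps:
P(S, p) = -15 + 21*p (P(S, p) = -15 + 3*(p + p*6) = -15 + 3*(p + 6*p) = -15 + 3*(7*p) = -15 + 21*p)
q(W, I) = -12 + 21*W (q(W, I) = 3 + (-15 + 21*W) = -12 + 21*W)
B(g) = 6 (B(g) = -3*(-2) = 6)
M(U, h) = U/10 (M(U, h) = U*(⅒) = U/10)
-67 + M(B(2), q(0, -5))*118 = -67 + ((⅒)*6)*118 = -67 + (⅗)*118 = -67 + 354/5 = 19/5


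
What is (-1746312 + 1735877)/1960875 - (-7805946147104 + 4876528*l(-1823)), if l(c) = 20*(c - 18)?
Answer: 3131713426444997113/392175 ≈ 7.9855e+12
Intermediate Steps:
l(c) = -360 + 20*c (l(c) = 20*(-18 + c) = -360 + 20*c)
(-1746312 + 1735877)/1960875 - (-7805946147104 + 4876528*l(-1823)) = (-1746312 + 1735877)/1960875 - (-7807701697184 - 177798210880) = -10435*1/1960875 - 4876528/(1/((-360 - 36460) - 1600718)) = -2087/392175 - 4876528/(1/(-36820 - 1600718)) = -2087/392175 - 4876528/(1/(-1637538)) = -2087/392175 - 4876528/(-1/1637538) = -2087/392175 - 4876528*(-1637538) = -2087/392175 + 7985499908064 = 3131713426444997113/392175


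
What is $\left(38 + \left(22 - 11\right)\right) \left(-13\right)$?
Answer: $-637$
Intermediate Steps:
$\left(38 + \left(22 - 11\right)\right) \left(-13\right) = \left(38 + 11\right) \left(-13\right) = 49 \left(-13\right) = -637$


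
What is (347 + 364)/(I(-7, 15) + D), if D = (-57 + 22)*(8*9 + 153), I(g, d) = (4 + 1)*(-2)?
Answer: -711/7885 ≈ -0.090171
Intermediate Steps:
I(g, d) = -10 (I(g, d) = 5*(-2) = -10)
D = -7875 (D = -35*(72 + 153) = -35*225 = -7875)
(347 + 364)/(I(-7, 15) + D) = (347 + 364)/(-10 - 7875) = 711/(-7885) = 711*(-1/7885) = -711/7885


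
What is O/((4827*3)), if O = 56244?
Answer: 18748/4827 ≈ 3.8840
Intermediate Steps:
O/((4827*3)) = 56244/((4827*3)) = 56244/14481 = 56244*(1/14481) = 18748/4827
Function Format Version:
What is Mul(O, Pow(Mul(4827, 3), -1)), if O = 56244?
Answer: Rational(18748, 4827) ≈ 3.8840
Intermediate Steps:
Mul(O, Pow(Mul(4827, 3), -1)) = Mul(56244, Pow(Mul(4827, 3), -1)) = Mul(56244, Pow(14481, -1)) = Mul(56244, Rational(1, 14481)) = Rational(18748, 4827)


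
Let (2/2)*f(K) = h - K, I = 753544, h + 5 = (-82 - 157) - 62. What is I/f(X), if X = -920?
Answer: 376772/307 ≈ 1227.3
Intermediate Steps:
h = -306 (h = -5 + ((-82 - 157) - 62) = -5 + (-239 - 62) = -5 - 301 = -306)
f(K) = -306 - K
I/f(X) = 753544/(-306 - 1*(-920)) = 753544/(-306 + 920) = 753544/614 = 753544*(1/614) = 376772/307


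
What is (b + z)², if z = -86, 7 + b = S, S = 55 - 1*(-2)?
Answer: 1296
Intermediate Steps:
S = 57 (S = 55 + 2 = 57)
b = 50 (b = -7 + 57 = 50)
(b + z)² = (50 - 86)² = (-36)² = 1296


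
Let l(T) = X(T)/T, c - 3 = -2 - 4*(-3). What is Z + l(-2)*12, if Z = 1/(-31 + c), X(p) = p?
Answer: 215/18 ≈ 11.944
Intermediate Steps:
c = 13 (c = 3 + (-2 - 4*(-3)) = 3 + (-2 + 12) = 3 + 10 = 13)
Z = -1/18 (Z = 1/(-31 + 13) = 1/(-18) = -1/18 ≈ -0.055556)
l(T) = 1 (l(T) = T/T = 1)
Z + l(-2)*12 = -1/18 + 1*12 = -1/18 + 12 = 215/18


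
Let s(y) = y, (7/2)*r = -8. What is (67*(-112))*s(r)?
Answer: 17152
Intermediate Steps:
r = -16/7 (r = (2/7)*(-8) = -16/7 ≈ -2.2857)
(67*(-112))*s(r) = (67*(-112))*(-16/7) = -7504*(-16/7) = 17152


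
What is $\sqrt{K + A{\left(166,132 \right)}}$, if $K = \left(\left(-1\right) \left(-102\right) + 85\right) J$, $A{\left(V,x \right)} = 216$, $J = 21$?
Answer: $\sqrt{4143} \approx 64.366$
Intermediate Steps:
$K = 3927$ ($K = \left(\left(-1\right) \left(-102\right) + 85\right) 21 = \left(102 + 85\right) 21 = 187 \cdot 21 = 3927$)
$\sqrt{K + A{\left(166,132 \right)}} = \sqrt{3927 + 216} = \sqrt{4143}$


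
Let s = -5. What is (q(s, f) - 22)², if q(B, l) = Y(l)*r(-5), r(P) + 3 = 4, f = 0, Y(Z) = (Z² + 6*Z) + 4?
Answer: 324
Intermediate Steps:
Y(Z) = 4 + Z² + 6*Z
r(P) = 1 (r(P) = -3 + 4 = 1)
q(B, l) = 4 + l² + 6*l (q(B, l) = (4 + l² + 6*l)*1 = 4 + l² + 6*l)
(q(s, f) - 22)² = ((4 + 0² + 6*0) - 22)² = ((4 + 0 + 0) - 22)² = (4 - 22)² = (-18)² = 324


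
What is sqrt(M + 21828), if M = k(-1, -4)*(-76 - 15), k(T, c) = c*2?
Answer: 2*sqrt(5639) ≈ 150.19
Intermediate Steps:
k(T, c) = 2*c
M = 728 (M = (2*(-4))*(-76 - 15) = -8*(-91) = 728)
sqrt(M + 21828) = sqrt(728 + 21828) = sqrt(22556) = 2*sqrt(5639)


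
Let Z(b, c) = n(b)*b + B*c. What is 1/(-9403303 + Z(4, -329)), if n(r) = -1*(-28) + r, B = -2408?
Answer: -1/8610943 ≈ -1.1613e-7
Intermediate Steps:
n(r) = 28 + r
Z(b, c) = -2408*c + b*(28 + b) (Z(b, c) = (28 + b)*b - 2408*c = b*(28 + b) - 2408*c = -2408*c + b*(28 + b))
1/(-9403303 + Z(4, -329)) = 1/(-9403303 + (-2408*(-329) + 4*(28 + 4))) = 1/(-9403303 + (792232 + 4*32)) = 1/(-9403303 + (792232 + 128)) = 1/(-9403303 + 792360) = 1/(-8610943) = -1/8610943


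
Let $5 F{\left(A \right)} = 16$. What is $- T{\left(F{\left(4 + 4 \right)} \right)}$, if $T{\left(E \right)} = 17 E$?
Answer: $- \frac{272}{5} \approx -54.4$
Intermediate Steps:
$F{\left(A \right)} = \frac{16}{5}$ ($F{\left(A \right)} = \frac{1}{5} \cdot 16 = \frac{16}{5}$)
$- T{\left(F{\left(4 + 4 \right)} \right)} = - \frac{17 \cdot 16}{5} = \left(-1\right) \frac{272}{5} = - \frac{272}{5}$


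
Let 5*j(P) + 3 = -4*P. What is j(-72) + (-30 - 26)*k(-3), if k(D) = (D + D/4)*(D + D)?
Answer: -1203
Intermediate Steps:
k(D) = 5*D²/2 (k(D) = (D + D*(¼))*(2*D) = (D + D/4)*(2*D) = (5*D/4)*(2*D) = 5*D²/2)
j(P) = -⅗ - 4*P/5 (j(P) = -⅗ + (-4*P)/5 = -⅗ - 4*P/5)
j(-72) + (-30 - 26)*k(-3) = (-⅗ - ⅘*(-72)) + (-30 - 26)*((5/2)*(-3)²) = (-⅗ + 288/5) - 140*9 = 57 - 56*45/2 = 57 - 1260 = -1203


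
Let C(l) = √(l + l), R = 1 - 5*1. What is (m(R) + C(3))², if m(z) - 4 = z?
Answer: 6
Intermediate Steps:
R = -4 (R = 1 - 5 = -4)
m(z) = 4 + z
C(l) = √2*√l (C(l) = √(2*l) = √2*√l)
(m(R) + C(3))² = ((4 - 4) + √2*√3)² = (0 + √6)² = (√6)² = 6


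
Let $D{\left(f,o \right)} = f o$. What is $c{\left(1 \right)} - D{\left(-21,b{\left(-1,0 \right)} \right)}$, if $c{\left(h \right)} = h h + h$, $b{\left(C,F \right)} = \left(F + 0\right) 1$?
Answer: $2$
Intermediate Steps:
$b{\left(C,F \right)} = F$ ($b{\left(C,F \right)} = F 1 = F$)
$c{\left(h \right)} = h + h^{2}$ ($c{\left(h \right)} = h^{2} + h = h + h^{2}$)
$c{\left(1 \right)} - D{\left(-21,b{\left(-1,0 \right)} \right)} = 1 \left(1 + 1\right) - \left(-21\right) 0 = 1 \cdot 2 - 0 = 2 + 0 = 2$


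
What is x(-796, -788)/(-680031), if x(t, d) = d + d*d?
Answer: -620156/680031 ≈ -0.91195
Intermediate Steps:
x(t, d) = d + d²
x(-796, -788)/(-680031) = -788*(1 - 788)/(-680031) = -788*(-787)*(-1/680031) = 620156*(-1/680031) = -620156/680031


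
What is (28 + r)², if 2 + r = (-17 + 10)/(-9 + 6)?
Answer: 7225/9 ≈ 802.78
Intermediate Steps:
r = ⅓ (r = -2 + (-17 + 10)/(-9 + 6) = -2 - 7/(-3) = -2 - 7*(-⅓) = -2 + 7/3 = ⅓ ≈ 0.33333)
(28 + r)² = (28 + ⅓)² = (85/3)² = 7225/9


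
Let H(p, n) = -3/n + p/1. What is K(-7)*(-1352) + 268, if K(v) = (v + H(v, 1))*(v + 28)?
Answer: 482932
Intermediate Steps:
H(p, n) = p - 3/n (H(p, n) = -3/n + p*1 = -3/n + p = p - 3/n)
K(v) = (-3 + 2*v)*(28 + v) (K(v) = (v + (v - 3/1))*(v + 28) = (v + (v - 3*1))*(28 + v) = (v + (v - 3))*(28 + v) = (v + (-3 + v))*(28 + v) = (-3 + 2*v)*(28 + v))
K(-7)*(-1352) + 268 = (-84 + 2*(-7)² + 53*(-7))*(-1352) + 268 = (-84 + 2*49 - 371)*(-1352) + 268 = (-84 + 98 - 371)*(-1352) + 268 = -357*(-1352) + 268 = 482664 + 268 = 482932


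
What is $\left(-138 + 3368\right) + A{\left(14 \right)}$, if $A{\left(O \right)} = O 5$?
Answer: $3300$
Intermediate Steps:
$A{\left(O \right)} = 5 O$
$\left(-138 + 3368\right) + A{\left(14 \right)} = \left(-138 + 3368\right) + 5 \cdot 14 = 3230 + 70 = 3300$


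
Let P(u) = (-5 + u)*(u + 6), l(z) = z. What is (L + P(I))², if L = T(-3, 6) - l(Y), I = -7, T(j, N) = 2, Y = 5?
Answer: 81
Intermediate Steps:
P(u) = (-5 + u)*(6 + u)
L = -3 (L = 2 - 1*5 = 2 - 5 = -3)
(L + P(I))² = (-3 + (-30 - 7 + (-7)²))² = (-3 + (-30 - 7 + 49))² = (-3 + 12)² = 9² = 81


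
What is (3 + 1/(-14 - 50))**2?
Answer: 36481/4096 ≈ 8.9065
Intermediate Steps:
(3 + 1/(-14 - 50))**2 = (3 + 1/(-64))**2 = (3 - 1/64)**2 = (191/64)**2 = 36481/4096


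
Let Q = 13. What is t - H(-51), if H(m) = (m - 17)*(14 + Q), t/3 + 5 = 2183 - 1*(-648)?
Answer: 10314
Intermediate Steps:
t = 8478 (t = -15 + 3*(2183 - 1*(-648)) = -15 + 3*(2183 + 648) = -15 + 3*2831 = -15 + 8493 = 8478)
H(m) = -459 + 27*m (H(m) = (m - 17)*(14 + 13) = (-17 + m)*27 = -459 + 27*m)
t - H(-51) = 8478 - (-459 + 27*(-51)) = 8478 - (-459 - 1377) = 8478 - 1*(-1836) = 8478 + 1836 = 10314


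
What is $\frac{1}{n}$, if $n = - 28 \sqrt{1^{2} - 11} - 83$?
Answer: $\frac{i}{- 83 i + 28 \sqrt{10}} \approx -0.0056351 + 0.0060115 i$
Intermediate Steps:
$n = -83 - 28 i \sqrt{10}$ ($n = - 28 \sqrt{1 - 11} - 83 = - 28 \sqrt{-10} - 83 = - 28 i \sqrt{10} - 83 = -83 - 28 i \sqrt{10} \approx -83.0 - 88.544 i$)
$\frac{1}{n} = \frac{1}{-83 - 28 i \sqrt{10}}$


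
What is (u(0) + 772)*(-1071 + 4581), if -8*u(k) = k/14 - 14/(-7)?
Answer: 5417685/2 ≈ 2.7088e+6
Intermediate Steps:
u(k) = -¼ - k/112 (u(k) = -(k/14 - 14/(-7))/8 = -(k*(1/14) - 14*(-⅐))/8 = -(k/14 + 2)/8 = -(2 + k/14)/8 = -¼ - k/112)
(u(0) + 772)*(-1071 + 4581) = ((-¼ - 1/112*0) + 772)*(-1071 + 4581) = ((-¼ + 0) + 772)*3510 = (-¼ + 772)*3510 = (3087/4)*3510 = 5417685/2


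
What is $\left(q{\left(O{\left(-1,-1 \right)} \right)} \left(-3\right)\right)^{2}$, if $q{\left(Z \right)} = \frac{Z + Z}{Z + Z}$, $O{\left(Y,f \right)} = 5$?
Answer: $9$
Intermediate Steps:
$q{\left(Z \right)} = 1$ ($q{\left(Z \right)} = \frac{2 Z}{2 Z} = 2 Z \frac{1}{2 Z} = 1$)
$\left(q{\left(O{\left(-1,-1 \right)} \right)} \left(-3\right)\right)^{2} = \left(1 \left(-3\right)\right)^{2} = \left(-3\right)^{2} = 9$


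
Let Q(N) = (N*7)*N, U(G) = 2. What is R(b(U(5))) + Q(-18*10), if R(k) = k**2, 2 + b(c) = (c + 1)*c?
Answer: 226816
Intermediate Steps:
Q(N) = 7*N**2 (Q(N) = (7*N)*N = 7*N**2)
b(c) = -2 + c*(1 + c) (b(c) = -2 + (c + 1)*c = -2 + (1 + c)*c = -2 + c*(1 + c))
R(b(U(5))) + Q(-18*10) = (-2 + 2 + 2**2)**2 + 7*(-18*10)**2 = (-2 + 2 + 4)**2 + 7*(-180)**2 = 4**2 + 7*32400 = 16 + 226800 = 226816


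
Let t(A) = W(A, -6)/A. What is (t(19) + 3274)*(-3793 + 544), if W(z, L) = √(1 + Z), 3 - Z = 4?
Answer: -10637226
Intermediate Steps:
Z = -1 (Z = 3 - 1*4 = 3 - 4 = -1)
W(z, L) = 0 (W(z, L) = √(1 - 1) = √0 = 0)
t(A) = 0 (t(A) = 0/A = 0)
(t(19) + 3274)*(-3793 + 544) = (0 + 3274)*(-3793 + 544) = 3274*(-3249) = -10637226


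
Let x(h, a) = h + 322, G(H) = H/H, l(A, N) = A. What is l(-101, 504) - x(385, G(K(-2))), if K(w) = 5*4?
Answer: -808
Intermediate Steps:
K(w) = 20
G(H) = 1
x(h, a) = 322 + h
l(-101, 504) - x(385, G(K(-2))) = -101 - (322 + 385) = -101 - 1*707 = -101 - 707 = -808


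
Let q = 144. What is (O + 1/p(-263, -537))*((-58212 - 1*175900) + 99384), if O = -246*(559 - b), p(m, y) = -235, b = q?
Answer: 3232279791928/235 ≈ 1.3754e+10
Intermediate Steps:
b = 144
O = -102090 (O = -246*(559 - 1*144) = -246*(559 - 144) = -246*415 = -102090)
(O + 1/p(-263, -537))*((-58212 - 1*175900) + 99384) = (-102090 + 1/(-235))*((-58212 - 1*175900) + 99384) = (-102090 - 1/235)*((-58212 - 175900) + 99384) = -23991151*(-234112 + 99384)/235 = -23991151/235*(-134728) = 3232279791928/235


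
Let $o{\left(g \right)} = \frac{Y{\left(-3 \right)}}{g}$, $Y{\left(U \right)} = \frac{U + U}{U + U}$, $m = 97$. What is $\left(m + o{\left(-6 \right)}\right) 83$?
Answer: $\frac{48223}{6} \approx 8037.2$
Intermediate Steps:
$Y{\left(U \right)} = 1$ ($Y{\left(U \right)} = \frac{2 U}{2 U} = 2 U \frac{1}{2 U} = 1$)
$o{\left(g \right)} = \frac{1}{g}$ ($o{\left(g \right)} = 1 \frac{1}{g} = \frac{1}{g}$)
$\left(m + o{\left(-6 \right)}\right) 83 = \left(97 + \frac{1}{-6}\right) 83 = \left(97 - \frac{1}{6}\right) 83 = \frac{581}{6} \cdot 83 = \frac{48223}{6}$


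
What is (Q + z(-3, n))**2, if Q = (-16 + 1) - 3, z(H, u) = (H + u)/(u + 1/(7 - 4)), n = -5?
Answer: 12996/49 ≈ 265.22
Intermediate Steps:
z(H, u) = (H + u)/(1/3 + u) (z(H, u) = (H + u)/(u + 1/3) = (H + u)/(1/3 + u))
Q = -18 (Q = -15 - 3 = -18)
(Q + z(-3, n))**2 = (-18 + 3*(-3 - 5)/(1 + 3*(-5)))**2 = (-18 + 3*(-8)/(1 - 15))**2 = (-18 + 3*(-8)/(-14))**2 = (-18 + 3*(-1/14)*(-8))**2 = (-18 + 12/7)**2 = (-114/7)**2 = 12996/49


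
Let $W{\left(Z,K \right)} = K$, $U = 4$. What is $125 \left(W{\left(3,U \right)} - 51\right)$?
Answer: $-5875$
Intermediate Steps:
$125 \left(W{\left(3,U \right)} - 51\right) = 125 \left(4 - 51\right) = 125 \left(-47\right) = -5875$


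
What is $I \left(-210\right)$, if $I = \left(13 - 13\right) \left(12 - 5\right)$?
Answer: $0$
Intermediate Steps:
$I = 0$ ($I = 0 \cdot 7 = 0$)
$I \left(-210\right) = 0 \left(-210\right) = 0$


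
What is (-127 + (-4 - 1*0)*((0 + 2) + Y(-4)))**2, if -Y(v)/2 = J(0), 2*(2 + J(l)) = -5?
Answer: 29241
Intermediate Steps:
J(l) = -9/2 (J(l) = -2 + (1/2)*(-5) = -2 - 5/2 = -9/2)
Y(v) = 9 (Y(v) = -2*(-9/2) = 9)
(-127 + (-4 - 1*0)*((0 + 2) + Y(-4)))**2 = (-127 + (-4 - 1*0)*((0 + 2) + 9))**2 = (-127 + (-4 + 0)*(2 + 9))**2 = (-127 - 4*11)**2 = (-127 - 44)**2 = (-171)**2 = 29241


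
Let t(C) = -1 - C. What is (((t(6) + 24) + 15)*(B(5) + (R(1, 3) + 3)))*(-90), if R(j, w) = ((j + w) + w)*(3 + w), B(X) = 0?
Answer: -129600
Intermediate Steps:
R(j, w) = (3 + w)*(j + 2*w) (R(j, w) = (j + 2*w)*(3 + w) = (3 + w)*(j + 2*w))
(((t(6) + 24) + 15)*(B(5) + (R(1, 3) + 3)))*(-90) = ((((-1 - 1*6) + 24) + 15)*(0 + ((2*3² + 3*1 + 6*3 + 1*3) + 3)))*(-90) = ((((-1 - 6) + 24) + 15)*(0 + ((2*9 + 3 + 18 + 3) + 3)))*(-90) = (((-7 + 24) + 15)*(0 + ((18 + 3 + 18 + 3) + 3)))*(-90) = ((17 + 15)*(0 + (42 + 3)))*(-90) = (32*(0 + 45))*(-90) = (32*45)*(-90) = 1440*(-90) = -129600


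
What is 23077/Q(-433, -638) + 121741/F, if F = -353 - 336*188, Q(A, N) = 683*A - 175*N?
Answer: -23877053066/11693517369 ≈ -2.0419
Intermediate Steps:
Q(A, N) = -175*N + 683*A
F = -63521 (F = -353 - 63168 = -63521)
23077/Q(-433, -638) + 121741/F = 23077/(-175*(-638) + 683*(-433)) + 121741/(-63521) = 23077/(111650 - 295739) + 121741*(-1/63521) = 23077/(-184089) - 121741/63521 = 23077*(-1/184089) - 121741/63521 = -23077/184089 - 121741/63521 = -23877053066/11693517369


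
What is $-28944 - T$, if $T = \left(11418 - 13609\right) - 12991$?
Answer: $-13762$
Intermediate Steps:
$T = -15182$ ($T = -2191 - 12991 = -15182$)
$-28944 - T = -28944 - -15182 = -28944 + 15182 = -13762$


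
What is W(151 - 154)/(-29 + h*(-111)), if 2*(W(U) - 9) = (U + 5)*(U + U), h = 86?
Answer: -3/9575 ≈ -0.00031332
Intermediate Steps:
W(U) = 9 + U*(5 + U) (W(U) = 9 + ((U + 5)*(U + U))/2 = 9 + ((5 + U)*(2*U))/2 = 9 + (2*U*(5 + U))/2 = 9 + U*(5 + U))
W(151 - 154)/(-29 + h*(-111)) = (9 + (151 - 154)² + 5*(151 - 154))/(-29 + 86*(-111)) = (9 + (-3)² + 5*(-3))/(-29 - 9546) = (9 + 9 - 15)/(-9575) = 3*(-1/9575) = -3/9575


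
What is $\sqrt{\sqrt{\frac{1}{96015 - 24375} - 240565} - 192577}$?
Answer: $\frac{\sqrt{-6863617599300 + 2985 i \sqrt{34295812432010}}}{5970} \approx 0.55884 + 438.84 i$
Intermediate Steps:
$\sqrt{\sqrt{\frac{1}{96015 - 24375} - 240565} - 192577} = \sqrt{\sqrt{\frac{1}{71640} - 240565} - 192577} = \sqrt{\sqrt{- \frac{17234076599}{71640}} - 192577} = \sqrt{\frac{i \sqrt{34295812432010}}{11940} - 192577} = \sqrt{-192577 + \frac{i \sqrt{34295812432010}}{11940}}$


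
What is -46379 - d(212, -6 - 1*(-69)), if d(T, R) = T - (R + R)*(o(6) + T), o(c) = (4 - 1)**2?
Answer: -18745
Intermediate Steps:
o(c) = 9 (o(c) = 3**2 = 9)
d(T, R) = T - 2*R*(9 + T) (d(T, R) = T - (R + R)*(9 + T) = T - 2*R*(9 + T))
-46379 - d(212, -6 - 1*(-69)) = -46379 - (212 - 18*(-6 - 1*(-69)) - 2*(-6 - 1*(-69))*212) = -46379 - (212 - 18*(-6 + 69) - 2*(-6 + 69)*212) = -46379 - (212 - 18*63 - 2*63*212) = -46379 - (212 - 1134 - 26712) = -46379 - 1*(-27634) = -46379 + 27634 = -18745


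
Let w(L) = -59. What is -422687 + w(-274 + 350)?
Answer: -422746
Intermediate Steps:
-422687 + w(-274 + 350) = -422687 - 59 = -422746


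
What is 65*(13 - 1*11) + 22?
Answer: 152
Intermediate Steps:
65*(13 - 1*11) + 22 = 65*(13 - 11) + 22 = 65*2 + 22 = 130 + 22 = 152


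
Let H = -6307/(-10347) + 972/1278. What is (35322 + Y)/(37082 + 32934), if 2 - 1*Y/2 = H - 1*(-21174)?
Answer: -1290158521/12859086048 ≈ -0.10033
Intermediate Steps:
H = 1006535/734637 (H = -6307*(-1/10347) + 972*(1/1278) = 6307/10347 + 54/71 = 1006535/734637 ≈ 1.3701)
Y = -31109482198/734637 (Y = 4 - 2*(1006535/734637 - 1*(-21174)) = 4 - 2*(1006535/734637 + 21174) = 4 - 2*15556210373/734637 = 4 - 31112420746/734637 = -31109482198/734637 ≈ -42347.)
(35322 + Y)/(37082 + 32934) = (35322 - 31109482198/734637)/(37082 + 32934) = -5160634084/734637/70016 = -5160634084/734637*1/70016 = -1290158521/12859086048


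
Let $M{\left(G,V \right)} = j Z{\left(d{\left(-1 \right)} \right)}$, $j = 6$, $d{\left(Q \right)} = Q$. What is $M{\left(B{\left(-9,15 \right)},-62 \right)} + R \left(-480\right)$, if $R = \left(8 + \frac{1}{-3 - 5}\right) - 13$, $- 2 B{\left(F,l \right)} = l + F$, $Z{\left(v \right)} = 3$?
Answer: $2478$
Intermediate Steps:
$B{\left(F,l \right)} = - \frac{F}{2} - \frac{l}{2}$ ($B{\left(F,l \right)} = - \frac{l + F}{2} = - \frac{F + l}{2} = - \frac{F}{2} - \frac{l}{2}$)
$M{\left(G,V \right)} = 18$ ($M{\left(G,V \right)} = 6 \cdot 3 = 18$)
$R = - \frac{41}{8}$ ($R = \left(8 + \frac{1}{-8}\right) - 13 = \left(8 - \frac{1}{8}\right) - 13 = \frac{63}{8} - 13 = - \frac{41}{8} \approx -5.125$)
$M{\left(B{\left(-9,15 \right)},-62 \right)} + R \left(-480\right) = 18 - -2460 = 18 + 2460 = 2478$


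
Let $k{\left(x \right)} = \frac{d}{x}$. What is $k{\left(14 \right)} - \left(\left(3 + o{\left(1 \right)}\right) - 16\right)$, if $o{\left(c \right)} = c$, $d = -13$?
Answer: $\frac{155}{14} \approx 11.071$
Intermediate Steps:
$k{\left(x \right)} = - \frac{13}{x}$
$k{\left(14 \right)} - \left(\left(3 + o{\left(1 \right)}\right) - 16\right) = - \frac{13}{14} - \left(\left(3 + 1\right) - 16\right) = \left(-13\right) \frac{1}{14} - \left(4 - 16\right) = - \frac{13}{14} - -12 = - \frac{13}{14} + 12 = \frac{155}{14}$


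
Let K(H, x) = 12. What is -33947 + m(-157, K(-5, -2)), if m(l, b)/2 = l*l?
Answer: 15351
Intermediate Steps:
m(l, b) = 2*l² (m(l, b) = 2*(l*l) = 2*l²)
-33947 + m(-157, K(-5, -2)) = -33947 + 2*(-157)² = -33947 + 2*24649 = -33947 + 49298 = 15351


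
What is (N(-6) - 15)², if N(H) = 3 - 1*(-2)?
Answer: 100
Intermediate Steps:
N(H) = 5 (N(H) = 3 + 2 = 5)
(N(-6) - 15)² = (5 - 15)² = (-10)² = 100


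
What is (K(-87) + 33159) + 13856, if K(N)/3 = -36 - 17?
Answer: 46856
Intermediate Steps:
K(N) = -159 (K(N) = 3*(-36 - 17) = 3*(-53) = -159)
(K(-87) + 33159) + 13856 = (-159 + 33159) + 13856 = 33000 + 13856 = 46856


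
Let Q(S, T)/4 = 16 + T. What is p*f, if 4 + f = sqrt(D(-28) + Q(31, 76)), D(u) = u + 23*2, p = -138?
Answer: 552 - 138*sqrt(386) ≈ -2159.3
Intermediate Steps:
Q(S, T) = 64 + 4*T (Q(S, T) = 4*(16 + T) = 64 + 4*T)
D(u) = 46 + u (D(u) = u + 46 = 46 + u)
f = -4 + sqrt(386) (f = -4 + sqrt((46 - 28) + (64 + 4*76)) = -4 + sqrt(18 + (64 + 304)) = -4 + sqrt(18 + 368) = -4 + sqrt(386) ≈ 15.647)
p*f = -138*(-4 + sqrt(386)) = 552 - 138*sqrt(386)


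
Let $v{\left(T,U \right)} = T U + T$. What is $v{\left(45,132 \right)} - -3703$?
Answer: $9688$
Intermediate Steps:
$v{\left(T,U \right)} = T + T U$
$v{\left(45,132 \right)} - -3703 = 45 \left(1 + 132\right) - -3703 = 45 \cdot 133 + 3703 = 5985 + 3703 = 9688$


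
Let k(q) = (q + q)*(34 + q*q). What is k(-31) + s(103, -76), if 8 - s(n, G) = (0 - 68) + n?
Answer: -61717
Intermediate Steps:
s(n, G) = 76 - n (s(n, G) = 8 - ((0 - 68) + n) = 8 - (-68 + n) = 8 + (68 - n) = 76 - n)
k(q) = 2*q*(34 + q²) (k(q) = (2*q)*(34 + q²) = 2*q*(34 + q²))
k(-31) + s(103, -76) = 2*(-31)*(34 + (-31)²) + (76 - 1*103) = 2*(-31)*(34 + 961) + (76 - 103) = 2*(-31)*995 - 27 = -61690 - 27 = -61717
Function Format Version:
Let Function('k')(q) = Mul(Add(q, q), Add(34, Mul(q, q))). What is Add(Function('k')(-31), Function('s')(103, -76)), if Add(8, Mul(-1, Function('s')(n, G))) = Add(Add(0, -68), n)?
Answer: -61717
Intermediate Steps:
Function('s')(n, G) = Add(76, Mul(-1, n)) (Function('s')(n, G) = Add(8, Mul(-1, Add(Add(0, -68), n))) = Add(8, Mul(-1, Add(-68, n))) = Add(8, Add(68, Mul(-1, n))) = Add(76, Mul(-1, n)))
Function('k')(q) = Mul(2, q, Add(34, Pow(q, 2))) (Function('k')(q) = Mul(Mul(2, q), Add(34, Pow(q, 2))) = Mul(2, q, Add(34, Pow(q, 2))))
Add(Function('k')(-31), Function('s')(103, -76)) = Add(Mul(2, -31, Add(34, Pow(-31, 2))), Add(76, Mul(-1, 103))) = Add(Mul(2, -31, Add(34, 961)), Add(76, -103)) = Add(Mul(2, -31, 995), -27) = Add(-61690, -27) = -61717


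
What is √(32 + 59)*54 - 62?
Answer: -62 + 54*√91 ≈ 453.13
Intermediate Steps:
√(32 + 59)*54 - 62 = √91*54 - 62 = 54*√91 - 62 = -62 + 54*√91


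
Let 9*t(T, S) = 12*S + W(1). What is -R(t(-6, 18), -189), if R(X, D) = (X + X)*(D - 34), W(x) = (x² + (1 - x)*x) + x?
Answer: 97228/9 ≈ 10803.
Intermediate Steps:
W(x) = x + x² + x*(1 - x) (W(x) = (x² + x*(1 - x)) + x = x + x² + x*(1 - x))
t(T, S) = 2/9 + 4*S/3 (t(T, S) = (12*S + 2*1)/9 = (12*S + 2)/9 = (2 + 12*S)/9 = 2/9 + 4*S/3)
R(X, D) = 2*X*(-34 + D) (R(X, D) = (2*X)*(-34 + D) = 2*X*(-34 + D))
-R(t(-6, 18), -189) = -2*(2/9 + (4/3)*18)*(-34 - 189) = -2*(2/9 + 24)*(-223) = -2*218*(-223)/9 = -1*(-97228/9) = 97228/9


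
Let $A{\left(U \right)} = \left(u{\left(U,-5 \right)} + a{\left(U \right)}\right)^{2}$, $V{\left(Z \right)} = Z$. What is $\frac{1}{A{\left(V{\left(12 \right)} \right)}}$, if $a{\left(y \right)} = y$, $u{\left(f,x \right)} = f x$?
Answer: $\frac{1}{2304} \approx 0.00043403$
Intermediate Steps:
$A{\left(U \right)} = 16 U^{2}$ ($A{\left(U \right)} = \left(U \left(-5\right) + U\right)^{2} = \left(- 5 U + U\right)^{2} = \left(- 4 U\right)^{2} = 16 U^{2}$)
$\frac{1}{A{\left(V{\left(12 \right)} \right)}} = \frac{1}{16 \cdot 12^{2}} = \frac{1}{16 \cdot 144} = \frac{1}{2304}$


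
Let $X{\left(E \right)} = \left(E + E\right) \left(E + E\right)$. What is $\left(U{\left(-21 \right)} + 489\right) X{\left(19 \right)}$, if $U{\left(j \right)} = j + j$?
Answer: $645468$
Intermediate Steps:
$U{\left(j \right)} = 2 j$
$X{\left(E \right)} = 4 E^{2}$ ($X{\left(E \right)} = 2 E 2 E = 4 E^{2}$)
$\left(U{\left(-21 \right)} + 489\right) X{\left(19 \right)} = \left(2 \left(-21\right) + 489\right) 4 \cdot 19^{2} = \left(-42 + 489\right) 4 \cdot 361 = 447 \cdot 1444 = 645468$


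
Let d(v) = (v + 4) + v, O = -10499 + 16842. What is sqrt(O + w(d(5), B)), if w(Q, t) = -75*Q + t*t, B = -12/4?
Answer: sqrt(5302) ≈ 72.815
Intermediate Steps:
O = 6343
d(v) = 4 + 2*v (d(v) = (4 + v) + v = 4 + 2*v)
B = -3 (B = -12*1/4 = -3)
w(Q, t) = t**2 - 75*Q (w(Q, t) = -75*Q + t**2 = t**2 - 75*Q)
sqrt(O + w(d(5), B)) = sqrt(6343 + ((-3)**2 - 75*(4 + 2*5))) = sqrt(6343 + (9 - 75*(4 + 10))) = sqrt(6343 + (9 - 75*14)) = sqrt(6343 + (9 - 1050)) = sqrt(6343 - 1041) = sqrt(5302)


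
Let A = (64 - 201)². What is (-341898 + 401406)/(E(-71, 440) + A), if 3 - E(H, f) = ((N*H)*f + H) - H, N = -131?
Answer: -14877/1018417 ≈ -0.014608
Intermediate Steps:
E(H, f) = 3 + 131*H*f (E(H, f) = 3 - (((-131*H)*f + H) - H) = 3 - ((-131*H*f + H) - H) = 3 - ((H - 131*H*f) - H) = 3 - (-131)*H*f = 3 + 131*H*f)
A = 18769 (A = (-137)² = 18769)
(-341898 + 401406)/(E(-71, 440) + A) = (-341898 + 401406)/((3 + 131*(-71)*440) + 18769) = 59508/((3 - 4092440) + 18769) = 59508/(-4092437 + 18769) = 59508/(-4073668) = 59508*(-1/4073668) = -14877/1018417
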